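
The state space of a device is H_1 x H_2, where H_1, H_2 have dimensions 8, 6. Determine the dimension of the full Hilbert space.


dim(H_1 x H_2) = 8 * 6
= 48

48


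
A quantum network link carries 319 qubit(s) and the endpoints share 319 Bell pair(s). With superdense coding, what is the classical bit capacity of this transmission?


Superdense coding allows 2 classical bits per shared entangled pair.
319 pair(s) -> 2 * 319 = 638 classical bits

638


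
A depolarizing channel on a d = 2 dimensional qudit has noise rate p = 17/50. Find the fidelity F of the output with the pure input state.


F = (1-p) + p/d
= (1 - 0.3400) + 0.3400/2
= 0.6600 + 0.1700
= 0.8300

0.8300


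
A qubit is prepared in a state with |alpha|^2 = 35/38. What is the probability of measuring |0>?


|alpha|^2 = 35/38 = 0.9211
|beta|^2 = 1 - 35/38 = 3/38 = 0.0789
P(|0>) = |alpha|^2 = 0.9211

0.9211


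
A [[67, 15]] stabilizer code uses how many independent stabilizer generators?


For an [[n,k]] stabilizer code:
Number of stabilizer generators = n - k
= 67 - 15
= 52

52


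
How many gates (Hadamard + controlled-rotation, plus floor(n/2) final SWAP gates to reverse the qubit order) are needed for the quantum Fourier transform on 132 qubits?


Hadamard gates: 132
Controlled rotations: n*(n-1)/2 = 132*131/2 = 8646
SWAP gates: floor(n/2) = floor(132/2) = 66
Total = 132 + 8646 + 66
= 8844

8844


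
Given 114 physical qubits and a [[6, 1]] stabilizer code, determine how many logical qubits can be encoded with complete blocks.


Each code block uses 6 physical qubits for 1 logical qubit(s).
Number of complete blocks = floor(114 / 6) = 19
Logical qubits = 19 * 1
= 19

19


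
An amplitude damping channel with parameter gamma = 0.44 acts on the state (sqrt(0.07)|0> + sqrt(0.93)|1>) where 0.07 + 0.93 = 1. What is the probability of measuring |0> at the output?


For amplitude damping with parameter gamma on state sqrt(a)|0> + sqrt(b)|1>:
alpha^2 = 0.07, beta^2 = 0.93
P(|0>) = alpha^2 + gamma * beta^2
= 0.07 + 0.44 * 0.93
= 0.07 + 0.4092
= 0.4792

0.4792


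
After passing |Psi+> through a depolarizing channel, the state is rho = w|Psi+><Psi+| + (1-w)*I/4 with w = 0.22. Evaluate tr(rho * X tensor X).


|Psi+> = (|01> + |10>)/sqrt(2)
For the pure Bell state, <X_A X_B> = +1 (Bell-state Pauli correlator).
The maximally-mixed part I/4 has tr(I/4 * P tensor P) = 0 for any traceless Pauli P.
So <X_A X_B>_rho = w * (+1) + (1 - w) * 0
= 0.22 * (+1)
= 0.2200

0.2200


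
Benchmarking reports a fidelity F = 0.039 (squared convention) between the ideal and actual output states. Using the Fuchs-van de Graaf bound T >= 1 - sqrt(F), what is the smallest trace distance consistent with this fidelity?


Fuchs-van de Graaf (squared-fidelity convention): 1 - sqrt(F) <= T <= sqrt(1 - F).
Lower bound: T >= 1 - sqrt(F)
sqrt(F) = sqrt(0.039) = 0.1975
T >= 1 - 0.1975
T >= 0.8025

0.8025


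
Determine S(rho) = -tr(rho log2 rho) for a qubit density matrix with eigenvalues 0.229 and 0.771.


S = -p*log2(p) - (1-p)*log2(1-p)
p = 0.2290, 1-p = 0.7710
= -0.2290 * log2(0.2290) - 0.7710 * log2(0.7710)
= -(-0.4870) - (-0.2893)
= 0.7763

0.7763


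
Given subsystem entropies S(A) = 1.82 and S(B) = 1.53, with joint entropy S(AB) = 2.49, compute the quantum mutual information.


I(A:B) = S(A) + S(B) - S(AB)
= 1.82 + 1.53 - 2.49
= 0.8600

0.8600


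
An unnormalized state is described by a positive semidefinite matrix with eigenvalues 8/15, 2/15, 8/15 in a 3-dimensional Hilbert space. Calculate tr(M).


tr(M) = sum of eigenvalues
= 8/15 + 2/15 + 8/15
= 18/15
= 1.2000

1.2000


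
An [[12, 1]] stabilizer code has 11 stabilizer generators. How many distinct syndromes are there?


Each stabilizer generator gives a binary (+1 or -1) measurement outcome.
With 11 independent generators:
Total syndromes = 2^11
= 2048

2048


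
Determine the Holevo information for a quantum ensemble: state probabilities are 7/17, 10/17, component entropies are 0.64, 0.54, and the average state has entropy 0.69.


chi = S(rho) - sum_i p_i * S(rho_i)
Weighted entropy = 7/17 * 0.64 + 10/17 * 0.54
= 0.5812
chi = 0.69 - 0.5812
= 0.1088

0.1088


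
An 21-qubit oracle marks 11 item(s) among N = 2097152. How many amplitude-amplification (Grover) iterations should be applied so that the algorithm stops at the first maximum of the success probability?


After j Grover iterations the success probability is P(j) = sin^2((2j+1)*theta), where sin(theta) = sqrt(k/N).
N = 2^21 = 2097152, k = 11
sin(theta) = sqrt(k/N) = 0.00229024207
theta = arcsin(sqrt(k/N)) = 0.002290244072 rad
P(j) reaches its first maximum when (2j+1)*theta is as close as possible to pi/2, i.e. j = round(pi/(4*theta) - 1/2).
pi/(4*theta) - 1/2 = 342.4321
(For comparison, the common estimate pi/4 * sqrt(N/k) = 342.9324; the exact maximiser is used here.)
Optimal iterations = 342

342


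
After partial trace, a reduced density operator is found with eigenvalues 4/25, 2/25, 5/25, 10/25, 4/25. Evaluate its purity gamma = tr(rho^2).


tr(rho^2) = sum of eigenvalues squared
= (4/25)^2 + (2/25)^2 + (5/25)^2 + (10/25)^2 + (4/25)^2
= (16 + 4 + 25 + 100 + 16) / 625
= 161/625
= 0.2576

0.2576


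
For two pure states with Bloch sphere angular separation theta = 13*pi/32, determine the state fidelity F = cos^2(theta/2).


For states separated by angle theta on Bloch sphere:
F = cos^2(theta/2)
theta = 13*pi/32 = 1.2763
theta/2 = 0.6381
cos(theta/2) = 0.8032
F = 0.6451

0.6451


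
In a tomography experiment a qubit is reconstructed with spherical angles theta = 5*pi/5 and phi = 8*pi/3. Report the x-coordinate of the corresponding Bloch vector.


theta = 3.1416, phi = 8.3776
r_x = sin(theta)*cos(phi) = 0.0000 * -0.5000
r_x = 0.0000

0.0000


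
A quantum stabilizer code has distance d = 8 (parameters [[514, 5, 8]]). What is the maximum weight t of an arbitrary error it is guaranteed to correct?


Code parameters: [[514, 5, 8]], distance d = 8.
Number of correctable errors = floor((d-1)/2)
= floor((8 - 1)/2)
= floor(7/2)
= 3

3


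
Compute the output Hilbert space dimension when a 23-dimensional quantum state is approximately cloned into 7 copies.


Output space = H^(tensor 7) where dim(H) = 23
dim = 23^7
= 529 (after 2 factors)
= 12167 (after 3 factors)
= 279841 (after 4 factors)
= 6436343 (after 5 factors)
= 148035889 (after 6 factors)
= 3404825447 (after 7 factors)
= 3404825447

3404825447


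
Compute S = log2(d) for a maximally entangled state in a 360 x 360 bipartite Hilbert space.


For a maximally entangled state in d x d:
S = log2(d) = log2(360)
= 8.4919

8.4919


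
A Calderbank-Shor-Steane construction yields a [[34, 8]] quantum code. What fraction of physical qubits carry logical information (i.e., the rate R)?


Code rate R = k/n
= 8/34
= 0.2353

0.2353


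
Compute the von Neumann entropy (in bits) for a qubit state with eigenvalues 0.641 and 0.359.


S = -p*log2(p) - (1-p)*log2(1-p)
p = 0.6410, 1-p = 0.3590
= -0.6410 * log2(0.6410) - 0.3590 * log2(0.3590)
= -(-0.4113) - (-0.5306)
= 0.9418

0.9418


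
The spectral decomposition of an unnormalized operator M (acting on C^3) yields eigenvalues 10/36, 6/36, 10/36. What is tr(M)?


tr(M) = sum of eigenvalues
= 10/36 + 6/36 + 10/36
= 26/36
= 0.7222

0.7222


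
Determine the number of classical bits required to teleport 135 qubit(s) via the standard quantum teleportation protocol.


Quantum teleportation requires 2 classical bits per qubit teleported.
135 qubit(s) -> 2 * 135 = 270 classical bits

270


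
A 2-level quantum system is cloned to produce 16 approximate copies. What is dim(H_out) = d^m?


Output space = H^(tensor 16) where dim(H) = 2
dim = 2^16
= 4 (after 2 factors)
= 8 (after 3 factors)
= 16 (after 4 factors)
= 32 (after 5 factors)
= 64 (after 6 factors)
= 128 (after 7 factors)
= 256 (after 8 factors)
= 512 (after 9 factors)
= 1024 (after 10 factors)
= 2048 (after 11 factors)
= 4096 (after 12 factors)
= 8192 (after 13 factors)
= 16384 (after 14 factors)
= 32768 (after 15 factors)
= 65536 (after 16 factors)
= 65536

65536


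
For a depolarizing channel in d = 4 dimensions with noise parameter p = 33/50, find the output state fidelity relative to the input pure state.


F = (1-p) + p/d
= (1 - 0.6600) + 0.6600/4
= 0.3400 + 0.1650
= 0.5050

0.5050


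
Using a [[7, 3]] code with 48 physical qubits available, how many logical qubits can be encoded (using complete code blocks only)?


Each code block uses 7 physical qubits for 3 logical qubit(s).
Number of complete blocks = floor(48 / 7) = 6
Logical qubits = 6 * 3
= 18

18


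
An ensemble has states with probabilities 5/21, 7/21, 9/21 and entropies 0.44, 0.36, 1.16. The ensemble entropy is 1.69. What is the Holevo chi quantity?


chi = S(rho) - sum_i p_i * S(rho_i)
Weighted entropy = 5/21 * 0.44 + 7/21 * 0.36 + 9/21 * 1.16
= 0.7219
chi = 1.69 - 0.7219
= 0.9681

0.9681


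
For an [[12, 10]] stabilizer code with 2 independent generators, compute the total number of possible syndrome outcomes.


Each stabilizer generator gives a binary (+1 or -1) measurement outcome.
With 2 independent generators:
Total syndromes = 2^2
= 4

4


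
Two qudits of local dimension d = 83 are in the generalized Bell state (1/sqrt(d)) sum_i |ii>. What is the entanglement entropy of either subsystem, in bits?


For a maximally entangled state in d x d:
S = log2(d) = log2(83)
= 6.3750

6.3750


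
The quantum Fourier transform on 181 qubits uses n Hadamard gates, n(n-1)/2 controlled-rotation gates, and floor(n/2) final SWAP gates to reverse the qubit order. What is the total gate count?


Hadamard gates: 181
Controlled rotations: n*(n-1)/2 = 181*180/2 = 16290
SWAP gates: floor(n/2) = floor(181/2) = 90
Total = 181 + 16290 + 90
= 16561

16561


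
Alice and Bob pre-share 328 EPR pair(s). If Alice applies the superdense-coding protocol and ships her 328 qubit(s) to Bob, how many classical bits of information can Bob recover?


Superdense coding allows 2 classical bits per shared entangled pair.
328 pair(s) -> 2 * 328 = 656 classical bits

656


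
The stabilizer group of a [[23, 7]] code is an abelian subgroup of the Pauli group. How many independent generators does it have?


For an [[n,k]] stabilizer code:
Number of stabilizer generators = n - k
= 23 - 7
= 16

16


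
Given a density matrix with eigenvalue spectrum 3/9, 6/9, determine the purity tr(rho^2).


tr(rho^2) = sum of eigenvalues squared
= (3/9)^2 + (6/9)^2
= (9 + 36) / 81
= 45/81
= 0.5556

0.5556


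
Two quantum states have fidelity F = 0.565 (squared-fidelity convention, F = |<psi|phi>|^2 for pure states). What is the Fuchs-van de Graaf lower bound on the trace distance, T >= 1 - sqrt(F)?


Fuchs-van de Graaf (squared-fidelity convention): 1 - sqrt(F) <= T <= sqrt(1 - F).
Lower bound: T >= 1 - sqrt(F)
sqrt(F) = sqrt(0.565) = 0.7517
T >= 1 - 0.7517
T >= 0.2483

0.2483


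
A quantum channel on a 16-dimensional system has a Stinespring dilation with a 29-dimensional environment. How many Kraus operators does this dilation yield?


Tracing out the environment in an orthonormal basis {|i>_E} gives Kraus operators K_i = <i|_E U |0>_E.
Number of Kraus operators = dim(H_env) = d_env
= 29

29


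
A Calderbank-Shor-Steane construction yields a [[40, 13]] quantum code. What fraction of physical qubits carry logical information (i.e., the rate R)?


Code rate R = k/n
= 13/40
= 0.3250

0.3250


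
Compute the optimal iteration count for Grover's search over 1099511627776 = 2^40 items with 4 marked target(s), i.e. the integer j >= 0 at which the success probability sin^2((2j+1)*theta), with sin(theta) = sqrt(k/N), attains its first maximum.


After j Grover iterations the success probability is P(j) = sin^2((2j+1)*theta), where sin(theta) = sqrt(k/N).
N = 2^40 = 1099511627776, k = 4
sin(theta) = sqrt(k/N) = 1.907348633e-06
theta = arcsin(sqrt(k/N)) = 1.907348633e-06 rad
P(j) reaches its first maximum when (2j+1)*theta is as close as possible to pi/2, i.e. j = round(pi/(4*theta) - 1/2).
pi/(4*theta) - 1/2 = 411774.3323
(For comparison, the common estimate pi/4 * sqrt(N/k) = 411774.8323; the exact maximiser is used here.)
Optimal iterations = 411774

411774


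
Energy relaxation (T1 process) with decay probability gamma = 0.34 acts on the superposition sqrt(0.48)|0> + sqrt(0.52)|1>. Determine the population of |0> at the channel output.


For amplitude damping with parameter gamma on state sqrt(a)|0> + sqrt(b)|1>:
alpha^2 = 0.48, beta^2 = 0.52
P(|0>) = alpha^2 + gamma * beta^2
= 0.48 + 0.34 * 0.52
= 0.48 + 0.1768
= 0.6568

0.6568


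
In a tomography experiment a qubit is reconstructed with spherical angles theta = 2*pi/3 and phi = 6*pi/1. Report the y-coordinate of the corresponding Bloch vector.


theta = 2.0944, phi = 18.8496
r_y = sin(theta)*sin(phi) = 0.8660 * 0.0000
r_y = 0.0000

0.0000


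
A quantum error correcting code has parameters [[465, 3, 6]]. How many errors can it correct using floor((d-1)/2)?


Code parameters: [[465, 3, 6]], distance d = 6.
Number of correctable errors = floor((d-1)/2)
= floor((6 - 1)/2)
= floor(5/2)
= 2

2


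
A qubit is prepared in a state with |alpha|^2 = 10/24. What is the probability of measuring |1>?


|alpha|^2 = 10/24 = 0.4167
|beta|^2 = 1 - 10/24 = 14/24 = 0.5833
P(|1>) = |beta|^2 = 0.5833

0.5833


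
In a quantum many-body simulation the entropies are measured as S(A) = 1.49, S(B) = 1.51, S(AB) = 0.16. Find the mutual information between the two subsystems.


I(A:B) = S(A) + S(B) - S(AB)
= 1.49 + 1.51 - 0.16
= 2.8400

2.8400


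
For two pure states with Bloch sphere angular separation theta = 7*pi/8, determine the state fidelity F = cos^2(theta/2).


For states separated by angle theta on Bloch sphere:
F = cos^2(theta/2)
theta = 7*pi/8 = 2.7489
theta/2 = 1.3744
cos(theta/2) = 0.1951
F = 0.0381

0.0381


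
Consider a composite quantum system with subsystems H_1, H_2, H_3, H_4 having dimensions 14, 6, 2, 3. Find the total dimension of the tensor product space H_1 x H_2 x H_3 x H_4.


dim(H_1 x H_2 x H_3 x H_4) = 14 * 6 * 2 * 3
= 84 * 2 * 3
= 168 * 3
= 504

504


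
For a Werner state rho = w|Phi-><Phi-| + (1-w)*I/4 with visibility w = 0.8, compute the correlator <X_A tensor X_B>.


|Phi-> = (|00> - |11>)/sqrt(2)
For the pure Bell state, <X_A X_B> = -1 (Bell-state Pauli correlator).
The maximally-mixed part I/4 has tr(I/4 * P tensor P) = 0 for any traceless Pauli P.
So <X_A X_B>_rho = w * (-1) + (1 - w) * 0
= 0.8 * (-1)
= -0.8000

-0.8000


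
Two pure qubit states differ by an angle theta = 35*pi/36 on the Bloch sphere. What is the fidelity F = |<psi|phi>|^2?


For states separated by angle theta on Bloch sphere:
F = cos^2(theta/2)
theta = 35*pi/36 = 3.0543
theta/2 = 1.5272
cos(theta/2) = 0.0436
F = 0.0019

0.0019


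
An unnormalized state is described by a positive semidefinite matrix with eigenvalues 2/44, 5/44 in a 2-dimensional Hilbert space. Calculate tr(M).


tr(M) = sum of eigenvalues
= 2/44 + 5/44
= 7/44
= 0.1591

0.1591


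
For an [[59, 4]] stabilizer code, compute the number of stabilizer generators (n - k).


For an [[n,k]] stabilizer code:
Number of stabilizer generators = n - k
= 59 - 4
= 55

55


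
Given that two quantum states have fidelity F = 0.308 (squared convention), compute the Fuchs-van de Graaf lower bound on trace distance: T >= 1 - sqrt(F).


Fuchs-van de Graaf (squared-fidelity convention): 1 - sqrt(F) <= T <= sqrt(1 - F).
Lower bound: T >= 1 - sqrt(F)
sqrt(F) = sqrt(0.308) = 0.5550
T >= 1 - 0.5550
T >= 0.4450

0.4450


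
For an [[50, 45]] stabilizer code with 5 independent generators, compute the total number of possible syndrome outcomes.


Each stabilizer generator gives a binary (+1 or -1) measurement outcome.
With 5 independent generators:
Total syndromes = 2^5
= 32

32


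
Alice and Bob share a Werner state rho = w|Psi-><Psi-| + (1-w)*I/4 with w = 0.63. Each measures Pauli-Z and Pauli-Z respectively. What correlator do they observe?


|Psi-> = (|01> - |10>)/sqrt(2)
For the pure Bell state, <Z_A Z_B> = -1 (Bell-state Pauli correlator).
The maximally-mixed part I/4 has tr(I/4 * P tensor P) = 0 for any traceless Pauli P.
So <Z_A Z_B>_rho = w * (-1) + (1 - w) * 0
= 0.63 * (-1)
= -0.6300

-0.6300


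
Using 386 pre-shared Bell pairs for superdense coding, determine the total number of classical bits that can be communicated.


Superdense coding allows 2 classical bits per shared entangled pair.
386 pair(s) -> 2 * 386 = 772 classical bits

772


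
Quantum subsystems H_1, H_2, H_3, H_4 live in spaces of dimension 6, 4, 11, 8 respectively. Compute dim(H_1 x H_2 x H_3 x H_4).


dim(H_1 x H_2 x H_3 x H_4) = 6 * 4 * 11 * 8
= 24 * 11 * 8
= 264 * 8
= 2112

2112


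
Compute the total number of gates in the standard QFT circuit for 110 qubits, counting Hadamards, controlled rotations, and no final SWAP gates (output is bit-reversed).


Hadamard gates: 110
Controlled rotations: n*(n-1)/2 = 110*109/2 = 5995
SWAP gates: 0 (omitted)
Total = 110 + 5995
= 6105

6105


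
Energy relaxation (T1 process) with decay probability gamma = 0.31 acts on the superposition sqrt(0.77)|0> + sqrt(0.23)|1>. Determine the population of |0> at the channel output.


For amplitude damping with parameter gamma on state sqrt(a)|0> + sqrt(b)|1>:
alpha^2 = 0.77, beta^2 = 0.23
P(|0>) = alpha^2 + gamma * beta^2
= 0.77 + 0.31 * 0.23
= 0.77 + 0.0713
= 0.8413

0.8413


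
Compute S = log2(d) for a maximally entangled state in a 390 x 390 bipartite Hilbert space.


For a maximally entangled state in d x d:
S = log2(d) = log2(390)
= 8.6073

8.6073


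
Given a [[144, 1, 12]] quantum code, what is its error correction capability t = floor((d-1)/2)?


Code parameters: [[144, 1, 12]], distance d = 12.
Number of correctable errors = floor((d-1)/2)
= floor((12 - 1)/2)
= floor(11/2)
= 5

5


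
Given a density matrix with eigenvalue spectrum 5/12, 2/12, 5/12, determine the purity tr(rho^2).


tr(rho^2) = sum of eigenvalues squared
= (5/12)^2 + (2/12)^2 + (5/12)^2
= (25 + 4 + 25) / 144
= 54/144
= 0.3750

0.3750


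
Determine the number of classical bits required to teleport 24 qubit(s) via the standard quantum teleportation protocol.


Quantum teleportation requires 2 classical bits per qubit teleported.
24 qubit(s) -> 2 * 24 = 48 classical bits

48


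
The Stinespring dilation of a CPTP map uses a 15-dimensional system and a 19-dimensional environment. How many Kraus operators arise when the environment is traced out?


Tracing out the environment in an orthonormal basis {|i>_E} gives Kraus operators K_i = <i|_E U |0>_E.
Number of Kraus operators = dim(H_env) = d_env
= 19

19


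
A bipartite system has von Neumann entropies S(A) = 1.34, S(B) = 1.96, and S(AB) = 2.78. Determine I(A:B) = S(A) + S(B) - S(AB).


I(A:B) = S(A) + S(B) - S(AB)
= 1.34 + 1.96 - 2.78
= 0.5200

0.5200


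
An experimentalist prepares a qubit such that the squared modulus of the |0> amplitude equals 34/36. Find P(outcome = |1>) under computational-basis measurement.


|alpha|^2 = 34/36 = 0.9444
|beta|^2 = 1 - 34/36 = 2/36 = 0.0556
P(|1>) = |beta|^2 = 0.0556

0.0556


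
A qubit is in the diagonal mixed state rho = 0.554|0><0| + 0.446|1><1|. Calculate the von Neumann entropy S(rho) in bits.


S = -p*log2(p) - (1-p)*log2(1-p)
p = 0.5540, 1-p = 0.4460
= -0.5540 * log2(0.5540) - 0.4460 * log2(0.4460)
= -(-0.4720) - (-0.5195)
= 0.9916

0.9916


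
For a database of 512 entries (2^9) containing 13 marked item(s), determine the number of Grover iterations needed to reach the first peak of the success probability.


After j Grover iterations the success probability is P(j) = sin^2((2j+1)*theta), where sin(theta) = sqrt(k/N).
N = 2^9 = 512, k = 13
sin(theta) = sqrt(k/N) = 0.1593443598
theta = arcsin(sqrt(k/N)) = 0.1600264916 rad
P(j) reaches its first maximum when (2j+1)*theta is as close as possible to pi/2, i.e. j = round(pi/(4*theta) - 1/2).
pi/(4*theta) - 1/2 = 4.4079
(For comparison, the common estimate pi/4 * sqrt(N/k) = 4.9289; the exact maximiser is used here.)
Optimal iterations = 4

4


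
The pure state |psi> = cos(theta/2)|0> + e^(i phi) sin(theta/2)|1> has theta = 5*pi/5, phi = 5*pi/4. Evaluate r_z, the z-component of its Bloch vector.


theta = 3.1416, phi = 3.9270
r_z = cos(theta) = -1.0000

-1.0000


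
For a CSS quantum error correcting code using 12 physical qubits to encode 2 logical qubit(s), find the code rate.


Code rate R = k/n
= 2/12
= 0.1667

0.1667


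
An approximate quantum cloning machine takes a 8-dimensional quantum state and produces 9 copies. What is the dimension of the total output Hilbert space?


Output space = H^(tensor 9) where dim(H) = 8
dim = 8^9
= 64 (after 2 factors)
= 512 (after 3 factors)
= 4096 (after 4 factors)
= 32768 (after 5 factors)
= 262144 (after 6 factors)
= 2097152 (after 7 factors)
= 16777216 (after 8 factors)
= 134217728 (after 9 factors)
= 134217728

134217728


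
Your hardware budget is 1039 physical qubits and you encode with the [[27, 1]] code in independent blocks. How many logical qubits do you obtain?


Each code block uses 27 physical qubits for 1 logical qubit(s).
Number of complete blocks = floor(1039 / 27) = 38
Logical qubits = 38 * 1
= 38

38


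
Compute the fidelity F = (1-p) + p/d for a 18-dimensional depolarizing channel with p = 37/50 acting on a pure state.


F = (1-p) + p/d
= (1 - 0.7400) + 0.7400/18
= 0.2600 + 0.0411
= 0.3011

0.3011


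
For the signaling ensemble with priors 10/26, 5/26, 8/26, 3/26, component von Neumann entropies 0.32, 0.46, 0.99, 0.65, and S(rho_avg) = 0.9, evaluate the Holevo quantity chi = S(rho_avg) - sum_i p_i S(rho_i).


chi = S(rho) - sum_i p_i * S(rho_i)
Weighted entropy = 10/26 * 0.32 + 5/26 * 0.46 + 8/26 * 0.99 + 3/26 * 0.65
= 0.5912
chi = 0.9 - 0.5912
= 0.3088

0.3088


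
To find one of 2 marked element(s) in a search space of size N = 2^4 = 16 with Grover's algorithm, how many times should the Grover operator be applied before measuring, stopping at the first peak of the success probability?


After j Grover iterations the success probability is P(j) = sin^2((2j+1)*theta), where sin(theta) = sqrt(k/N).
N = 2^4 = 16, k = 2
sin(theta) = sqrt(k/N) = 0.3535533906
theta = arcsin(sqrt(k/N)) = 0.3613671239 rad
P(j) reaches its first maximum when (2j+1)*theta is as close as possible to pi/2, i.e. j = round(pi/(4*theta) - 1/2).
pi/(4*theta) - 1/2 = 1.6734
(For comparison, the common estimate pi/4 * sqrt(N/k) = 2.2214; the exact maximiser is used here.)
Optimal iterations = 2

2


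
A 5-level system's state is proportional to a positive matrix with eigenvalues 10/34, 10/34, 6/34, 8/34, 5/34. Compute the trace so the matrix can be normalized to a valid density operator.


tr(M) = sum of eigenvalues
= 10/34 + 10/34 + 6/34 + 8/34 + 5/34
= 39/34
= 1.1471

1.1471


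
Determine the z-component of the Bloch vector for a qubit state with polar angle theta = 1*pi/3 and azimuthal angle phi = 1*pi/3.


theta = 1.0472, phi = 1.0472
r_z = cos(theta) = 0.5000

0.5000


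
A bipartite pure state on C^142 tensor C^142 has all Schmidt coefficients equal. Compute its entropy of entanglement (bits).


For a maximally entangled state in d x d:
S = log2(d) = log2(142)
= 7.1497

7.1497


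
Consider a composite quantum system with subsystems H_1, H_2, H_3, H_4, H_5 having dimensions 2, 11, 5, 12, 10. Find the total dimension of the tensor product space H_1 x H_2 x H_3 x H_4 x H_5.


dim(H_1 x H_2 x H_3 x H_4 x H_5) = 2 * 11 * 5 * 12 * 10
= 22 * 5 * 12 * 10
= 110 * 12 * 10
= 1320 * 10
= 13200

13200


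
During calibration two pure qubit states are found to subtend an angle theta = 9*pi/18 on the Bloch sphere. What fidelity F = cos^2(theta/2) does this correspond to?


For states separated by angle theta on Bloch sphere:
F = cos^2(theta/2)
theta = 9*pi/18 = 1.5708
theta/2 = 0.7854
cos(theta/2) = 0.7071
F = 0.5000

0.5000


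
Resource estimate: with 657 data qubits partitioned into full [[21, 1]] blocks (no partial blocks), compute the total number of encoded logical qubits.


Each code block uses 21 physical qubits for 1 logical qubit(s).
Number of complete blocks = floor(657 / 21) = 31
Logical qubits = 31 * 1
= 31

31


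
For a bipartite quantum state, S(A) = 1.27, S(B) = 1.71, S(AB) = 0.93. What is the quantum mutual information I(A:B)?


I(A:B) = S(A) + S(B) - S(AB)
= 1.27 + 1.71 - 0.93
= 2.0500

2.0500


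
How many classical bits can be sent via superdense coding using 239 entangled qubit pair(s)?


Superdense coding allows 2 classical bits per shared entangled pair.
239 pair(s) -> 2 * 239 = 478 classical bits

478


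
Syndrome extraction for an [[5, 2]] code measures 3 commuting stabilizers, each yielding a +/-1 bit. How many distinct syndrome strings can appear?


Each stabilizer generator gives a binary (+1 or -1) measurement outcome.
With 3 independent generators:
Total syndromes = 2^3
= 8

8


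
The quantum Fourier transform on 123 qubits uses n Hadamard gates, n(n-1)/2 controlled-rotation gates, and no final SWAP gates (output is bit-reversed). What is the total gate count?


Hadamard gates: 123
Controlled rotations: n*(n-1)/2 = 123*122/2 = 7503
SWAP gates: 0 (omitted)
Total = 123 + 7503
= 7626

7626


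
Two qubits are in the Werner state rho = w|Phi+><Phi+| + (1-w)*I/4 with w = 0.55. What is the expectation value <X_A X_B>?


|Phi+> = (|00> + |11>)/sqrt(2)
For the pure Bell state, <X_A X_B> = +1 (Bell-state Pauli correlator).
The maximally-mixed part I/4 has tr(I/4 * P tensor P) = 0 for any traceless Pauli P.
So <X_A X_B>_rho = w * (+1) + (1 - w) * 0
= 0.55 * (+1)
= 0.5500

0.5500


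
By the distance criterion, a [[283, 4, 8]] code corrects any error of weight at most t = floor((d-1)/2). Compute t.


Code parameters: [[283, 4, 8]], distance d = 8.
Number of correctable errors = floor((d-1)/2)
= floor((8 - 1)/2)
= floor(7/2)
= 3

3


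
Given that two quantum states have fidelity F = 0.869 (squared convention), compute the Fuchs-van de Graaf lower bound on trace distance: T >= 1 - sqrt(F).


Fuchs-van de Graaf (squared-fidelity convention): 1 - sqrt(F) <= T <= sqrt(1 - F).
Lower bound: T >= 1 - sqrt(F)
sqrt(F) = sqrt(0.869) = 0.9322
T >= 1 - 0.9322
T >= 0.0678

0.0678


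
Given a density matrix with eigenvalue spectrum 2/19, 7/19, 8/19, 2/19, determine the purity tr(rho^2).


tr(rho^2) = sum of eigenvalues squared
= (2/19)^2 + (7/19)^2 + (8/19)^2 + (2/19)^2
= (4 + 49 + 64 + 4) / 361
= 121/361
= 0.3352

0.3352


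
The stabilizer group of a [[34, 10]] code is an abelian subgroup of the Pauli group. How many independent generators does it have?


For an [[n,k]] stabilizer code:
Number of stabilizer generators = n - k
= 34 - 10
= 24

24


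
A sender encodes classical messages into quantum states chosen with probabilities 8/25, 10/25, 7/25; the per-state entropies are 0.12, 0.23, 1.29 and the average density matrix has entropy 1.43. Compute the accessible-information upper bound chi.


chi = S(rho) - sum_i p_i * S(rho_i)
Weighted entropy = 8/25 * 0.12 + 10/25 * 0.23 + 7/25 * 1.29
= 0.4916
chi = 1.43 - 0.4916
= 0.9384

0.9384


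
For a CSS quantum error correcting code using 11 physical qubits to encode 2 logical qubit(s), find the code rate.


Code rate R = k/n
= 2/11
= 0.1818

0.1818


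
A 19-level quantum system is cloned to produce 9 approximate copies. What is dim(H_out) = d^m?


Output space = H^(tensor 9) where dim(H) = 19
dim = 19^9
= 361 (after 2 factors)
= 6859 (after 3 factors)
= 130321 (after 4 factors)
= 2476099 (after 5 factors)
= 47045881 (after 6 factors)
= 893871739 (after 7 factors)
= 16983563041 (after 8 factors)
= 322687697779 (after 9 factors)
= 322687697779

322687697779


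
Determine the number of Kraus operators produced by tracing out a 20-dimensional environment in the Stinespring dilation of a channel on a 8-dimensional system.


Tracing out the environment in an orthonormal basis {|i>_E} gives Kraus operators K_i = <i|_E U |0>_E.
Number of Kraus operators = dim(H_env) = d_env
= 20

20


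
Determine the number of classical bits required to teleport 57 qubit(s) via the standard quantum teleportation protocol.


Quantum teleportation requires 2 classical bits per qubit teleported.
57 qubit(s) -> 2 * 57 = 114 classical bits

114


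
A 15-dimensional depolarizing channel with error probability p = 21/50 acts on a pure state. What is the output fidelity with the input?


F = (1-p) + p/d
= (1 - 0.4200) + 0.4200/15
= 0.5800 + 0.0280
= 0.6080

0.6080


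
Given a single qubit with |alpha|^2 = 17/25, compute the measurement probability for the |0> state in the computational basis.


|alpha|^2 = 17/25 = 0.6800
|beta|^2 = 1 - 17/25 = 8/25 = 0.3200
P(|0>) = |alpha|^2 = 0.6800

0.6800


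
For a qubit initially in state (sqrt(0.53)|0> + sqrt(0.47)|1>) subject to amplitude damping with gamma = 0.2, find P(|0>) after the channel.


For amplitude damping with parameter gamma on state sqrt(a)|0> + sqrt(b)|1>:
alpha^2 = 0.53, beta^2 = 0.47
P(|0>) = alpha^2 + gamma * beta^2
= 0.53 + 0.2 * 0.47
= 0.53 + 0.0940
= 0.6240

0.6240


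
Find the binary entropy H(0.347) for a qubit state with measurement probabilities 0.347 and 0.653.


S = -p*log2(p) - (1-p)*log2(1-p)
p = 0.3470, 1-p = 0.6530
= -0.3470 * log2(0.3470) - 0.6530 * log2(0.6530)
= -(-0.5299) - (-0.4015)
= 0.9314

0.9314


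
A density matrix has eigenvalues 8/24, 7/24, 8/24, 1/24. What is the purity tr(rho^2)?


tr(rho^2) = sum of eigenvalues squared
= (8/24)^2 + (7/24)^2 + (8/24)^2 + (1/24)^2
= (64 + 49 + 64 + 1) / 576
= 178/576
= 0.3090

0.3090


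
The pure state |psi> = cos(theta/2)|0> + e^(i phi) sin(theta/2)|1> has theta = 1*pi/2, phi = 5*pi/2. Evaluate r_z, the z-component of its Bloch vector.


theta = 1.5708, phi = 7.8540
r_z = cos(theta) = 0.0000

0.0000


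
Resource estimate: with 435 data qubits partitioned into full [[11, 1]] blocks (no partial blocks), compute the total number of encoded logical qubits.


Each code block uses 11 physical qubits for 1 logical qubit(s).
Number of complete blocks = floor(435 / 11) = 39
Logical qubits = 39 * 1
= 39

39


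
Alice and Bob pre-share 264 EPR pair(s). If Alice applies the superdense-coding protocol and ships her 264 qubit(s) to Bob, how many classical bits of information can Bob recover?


Superdense coding allows 2 classical bits per shared entangled pair.
264 pair(s) -> 2 * 264 = 528 classical bits

528


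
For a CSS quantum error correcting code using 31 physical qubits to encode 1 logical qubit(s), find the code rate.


Code rate R = k/n
= 1/31
= 0.0323

0.0323


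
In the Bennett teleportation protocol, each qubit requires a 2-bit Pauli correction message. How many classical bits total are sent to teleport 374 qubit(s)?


Quantum teleportation requires 2 classical bits per qubit teleported.
374 qubit(s) -> 2 * 374 = 748 classical bits

748


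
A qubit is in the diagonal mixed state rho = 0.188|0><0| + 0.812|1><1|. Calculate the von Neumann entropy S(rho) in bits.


S = -p*log2(p) - (1-p)*log2(1-p)
p = 0.1880, 1-p = 0.8120
= -0.1880 * log2(0.1880) - 0.8120 * log2(0.8120)
= -(-0.4533) - (-0.2440)
= 0.6973

0.6973


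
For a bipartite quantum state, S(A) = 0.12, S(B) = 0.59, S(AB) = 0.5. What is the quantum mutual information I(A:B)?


I(A:B) = S(A) + S(B) - S(AB)
= 0.12 + 0.59 - 0.5
= 0.2100

0.2100


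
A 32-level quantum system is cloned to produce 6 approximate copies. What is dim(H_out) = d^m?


Output space = H^(tensor 6) where dim(H) = 32
dim = 32^6
= 1024 (after 2 factors)
= 32768 (after 3 factors)
= 1048576 (after 4 factors)
= 33554432 (after 5 factors)
= 1073741824 (after 6 factors)
= 1073741824

1073741824


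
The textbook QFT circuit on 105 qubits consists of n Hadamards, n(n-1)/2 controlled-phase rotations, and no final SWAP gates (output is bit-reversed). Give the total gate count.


Hadamard gates: 105
Controlled rotations: n*(n-1)/2 = 105*104/2 = 5460
SWAP gates: 0 (omitted)
Total = 105 + 5460
= 5565

5565


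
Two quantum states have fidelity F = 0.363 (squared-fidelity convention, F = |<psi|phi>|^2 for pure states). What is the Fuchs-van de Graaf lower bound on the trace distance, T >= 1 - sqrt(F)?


Fuchs-van de Graaf (squared-fidelity convention): 1 - sqrt(F) <= T <= sqrt(1 - F).
Lower bound: T >= 1 - sqrt(F)
sqrt(F) = sqrt(0.363) = 0.6025
T >= 1 - 0.6025
T >= 0.3975

0.3975


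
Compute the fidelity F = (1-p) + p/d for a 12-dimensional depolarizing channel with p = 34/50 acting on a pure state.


F = (1-p) + p/d
= (1 - 0.6800) + 0.6800/12
= 0.3200 + 0.0567
= 0.3767

0.3767


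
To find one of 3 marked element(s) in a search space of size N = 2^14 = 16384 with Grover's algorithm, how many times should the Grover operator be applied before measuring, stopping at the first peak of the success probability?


After j Grover iterations the success probability is P(j) = sin^2((2j+1)*theta), where sin(theta) = sqrt(k/N).
N = 2^14 = 16384, k = 3
sin(theta) = sqrt(k/N) = 0.01353164693
theta = arcsin(sqrt(k/N)) = 0.01353205992 rad
P(j) reaches its first maximum when (2j+1)*theta is as close as possible to pi/2, i.e. j = round(pi/(4*theta) - 1/2).
pi/(4*theta) - 1/2 = 57.5398
(For comparison, the common estimate pi/4 * sqrt(N/k) = 58.0416; the exact maximiser is used here.)
Optimal iterations = 58

58


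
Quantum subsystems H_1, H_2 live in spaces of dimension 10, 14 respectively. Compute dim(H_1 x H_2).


dim(H_1 x H_2) = 10 * 14
= 140

140


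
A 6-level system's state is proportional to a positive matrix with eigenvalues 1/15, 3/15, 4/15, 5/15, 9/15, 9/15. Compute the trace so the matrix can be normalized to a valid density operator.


tr(M) = sum of eigenvalues
= 1/15 + 3/15 + 4/15 + 5/15 + 9/15 + 9/15
= 31/15
= 2.0667

2.0667


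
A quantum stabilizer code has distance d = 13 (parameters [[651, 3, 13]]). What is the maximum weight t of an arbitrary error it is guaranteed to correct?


Code parameters: [[651, 3, 13]], distance d = 13.
Number of correctable errors = floor((d-1)/2)
= floor((13 - 1)/2)
= floor(12/2)
= 6

6


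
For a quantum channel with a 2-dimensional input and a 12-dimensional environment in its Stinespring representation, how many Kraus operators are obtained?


Tracing out the environment in an orthonormal basis {|i>_E} gives Kraus operators K_i = <i|_E U |0>_E.
Number of Kraus operators = dim(H_env) = d_env
= 12

12


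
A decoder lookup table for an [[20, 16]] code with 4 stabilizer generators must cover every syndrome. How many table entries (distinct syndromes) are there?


Each stabilizer generator gives a binary (+1 or -1) measurement outcome.
With 4 independent generators:
Total syndromes = 2^4
= 16

16


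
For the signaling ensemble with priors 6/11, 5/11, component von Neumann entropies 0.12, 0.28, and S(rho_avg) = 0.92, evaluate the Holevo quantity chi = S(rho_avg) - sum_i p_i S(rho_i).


chi = S(rho) - sum_i p_i * S(rho_i)
Weighted entropy = 6/11 * 0.12 + 5/11 * 0.28
= 0.1927
chi = 0.92 - 0.1927
= 0.7273

0.7273


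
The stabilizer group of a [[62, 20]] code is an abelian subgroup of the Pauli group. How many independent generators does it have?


For an [[n,k]] stabilizer code:
Number of stabilizer generators = n - k
= 62 - 20
= 42

42


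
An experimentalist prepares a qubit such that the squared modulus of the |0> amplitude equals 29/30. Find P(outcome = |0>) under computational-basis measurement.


|alpha|^2 = 29/30 = 0.9667
|beta|^2 = 1 - 29/30 = 1/30 = 0.0333
P(|0>) = |alpha|^2 = 0.9667

0.9667


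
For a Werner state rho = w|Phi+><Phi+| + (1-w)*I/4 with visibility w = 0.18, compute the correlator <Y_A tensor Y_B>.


|Phi+> = (|00> + |11>)/sqrt(2)
For the pure Bell state, <Y_A Y_B> = -1 (Bell-state Pauli correlator).
The maximally-mixed part I/4 has tr(I/4 * P tensor P) = 0 for any traceless Pauli P.
So <Y_A Y_B>_rho = w * (-1) + (1 - w) * 0
= 0.18 * (-1)
= -0.1800

-0.1800


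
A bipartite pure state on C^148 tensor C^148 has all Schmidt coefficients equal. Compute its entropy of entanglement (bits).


For a maximally entangled state in d x d:
S = log2(d) = log2(148)
= 7.2095

7.2095


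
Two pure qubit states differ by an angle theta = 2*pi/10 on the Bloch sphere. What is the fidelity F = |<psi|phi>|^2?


For states separated by angle theta on Bloch sphere:
F = cos^2(theta/2)
theta = 2*pi/10 = 0.6283
theta/2 = 0.3142
cos(theta/2) = 0.9511
F = 0.9045

0.9045


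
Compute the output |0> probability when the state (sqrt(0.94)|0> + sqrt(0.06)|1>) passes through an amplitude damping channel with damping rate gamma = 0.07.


For amplitude damping with parameter gamma on state sqrt(a)|0> + sqrt(b)|1>:
alpha^2 = 0.94, beta^2 = 0.06
P(|0>) = alpha^2 + gamma * beta^2
= 0.94 + 0.07 * 0.06
= 0.94 + 0.0042
= 0.9442

0.9442


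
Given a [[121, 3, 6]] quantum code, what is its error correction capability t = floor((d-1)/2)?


Code parameters: [[121, 3, 6]], distance d = 6.
Number of correctable errors = floor((d-1)/2)
= floor((6 - 1)/2)
= floor(5/2)
= 2

2


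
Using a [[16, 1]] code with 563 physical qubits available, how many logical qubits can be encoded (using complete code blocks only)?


Each code block uses 16 physical qubits for 1 logical qubit(s).
Number of complete blocks = floor(563 / 16) = 35
Logical qubits = 35 * 1
= 35

35


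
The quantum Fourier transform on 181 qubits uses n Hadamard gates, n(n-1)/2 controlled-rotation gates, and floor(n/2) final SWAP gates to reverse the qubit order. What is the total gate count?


Hadamard gates: 181
Controlled rotations: n*(n-1)/2 = 181*180/2 = 16290
SWAP gates: floor(n/2) = floor(181/2) = 90
Total = 181 + 16290 + 90
= 16561

16561


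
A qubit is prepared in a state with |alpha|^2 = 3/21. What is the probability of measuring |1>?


|alpha|^2 = 3/21 = 0.1429
|beta|^2 = 1 - 3/21 = 18/21 = 0.8571
P(|1>) = |beta|^2 = 0.8571

0.8571


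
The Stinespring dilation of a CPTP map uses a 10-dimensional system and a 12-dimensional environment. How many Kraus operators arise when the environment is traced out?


Tracing out the environment in an orthonormal basis {|i>_E} gives Kraus operators K_i = <i|_E U |0>_E.
Number of Kraus operators = dim(H_env) = d_env
= 12

12


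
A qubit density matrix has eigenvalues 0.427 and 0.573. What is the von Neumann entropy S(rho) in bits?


S = -p*log2(p) - (1-p)*log2(1-p)
p = 0.4270, 1-p = 0.5730
= -0.4270 * log2(0.4270) - 0.5730 * log2(0.5730)
= -(-0.5242) - (-0.4603)
= 0.9846

0.9846


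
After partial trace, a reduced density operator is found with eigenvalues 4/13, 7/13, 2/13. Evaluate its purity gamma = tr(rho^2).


tr(rho^2) = sum of eigenvalues squared
= (4/13)^2 + (7/13)^2 + (2/13)^2
= (16 + 49 + 4) / 169
= 69/169
= 0.4083

0.4083


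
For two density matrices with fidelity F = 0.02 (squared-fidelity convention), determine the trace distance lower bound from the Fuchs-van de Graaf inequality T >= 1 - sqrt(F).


Fuchs-van de Graaf (squared-fidelity convention): 1 - sqrt(F) <= T <= sqrt(1 - F).
Lower bound: T >= 1 - sqrt(F)
sqrt(F) = sqrt(0.02) = 0.1414
T >= 1 - 0.1414
T >= 0.8586

0.8586


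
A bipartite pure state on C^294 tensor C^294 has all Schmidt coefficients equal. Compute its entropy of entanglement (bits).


For a maximally entangled state in d x d:
S = log2(d) = log2(294)
= 8.1997

8.1997


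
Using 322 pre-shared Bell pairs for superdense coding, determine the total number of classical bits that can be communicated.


Superdense coding allows 2 classical bits per shared entangled pair.
322 pair(s) -> 2 * 322 = 644 classical bits

644


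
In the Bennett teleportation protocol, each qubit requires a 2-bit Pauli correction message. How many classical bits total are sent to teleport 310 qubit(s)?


Quantum teleportation requires 2 classical bits per qubit teleported.
310 qubit(s) -> 2 * 310 = 620 classical bits

620
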